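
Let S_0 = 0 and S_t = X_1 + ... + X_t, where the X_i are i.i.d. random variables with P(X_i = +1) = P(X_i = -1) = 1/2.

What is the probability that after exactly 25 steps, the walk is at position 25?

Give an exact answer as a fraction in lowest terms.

Answer: 1/33554432

Derivation:
To reach position 25 after 25 steps: need 25 steps of +1 and 0 of -1.
Favorable paths: C(25,25) = 1
Total paths: 2^25 = 33554432
P = 1/33554432 = 1/33554432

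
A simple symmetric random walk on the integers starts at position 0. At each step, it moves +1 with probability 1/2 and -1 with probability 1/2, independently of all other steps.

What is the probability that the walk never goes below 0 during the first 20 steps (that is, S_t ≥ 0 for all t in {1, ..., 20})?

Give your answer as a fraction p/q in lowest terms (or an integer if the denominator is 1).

Answer: 46189/262144

Derivation:
Let f(t,s) = #length-t paths at position s with S_1..S_t all ≥ 0.
f(t,s) = f(t-1,s-1) + f(t-1,s+1) for s ≥ 0; f(t,s) = 0 for s < 0.
t=0: f(0,0)=1
t=1: f(1,1)=1
t=2: f(2,0)=1 f(2,2)=1
t=3: f(3,1)=2 f(3,3)=1
t=4: f(4,0)=2 f(4,2)=3 f(4,4)=1
t=5: f(5,1)=5 f(5,3)=4 f(5,5)=1
t=6: f(6,0)=5 f(6,2)=9 f(6,4)=5 f(6,6)=1
t=7: f(7,1)=14 f(7,3)=14 f(7,5)=6 f(7,7)=1
t=8: f(8,0)=14 f(8,2)=28 f(8,4)=20 f(8,6)=7 f(8,8)=1
t=9: f(9,1)=42 f(9,3)=48 f(9,5)=27 f(9,7)=8 f(9,9)=1
t=10: f(10,0)=42 f(10,2)=90 f(10,4)=75 f(10,6)=35 f(10,8)=9 f(10,10)=1
t=11: f(11,1)=132 f(11,3)=165 f(11,5)=110 f(11,7)=44 f(11,9)=10 f(11,11)=1
t=12: f(12,0)=132 f(12,2)=297 f(12,4)=275 f(12,6)=154 f(12,8)=54 f(12,10)=11 f(12,12)=1
t=13: f(13,1)=429 f(13,3)=572 f(13,5)=429 f(13,7)=208 f(13,9)=65 f(13,11)=12 f(13,13)=1
t=14: f(14,0)=429 f(14,2)=1001 f(14,4)=1001 f(14,6)=637 f(14,8)=273 f(14,10)=77 f(14,12)=13 f(14,14)=1
t=15: f(15,1)=1430 f(15,3)=2002 f(15,5)=1638 f(15,7)=910 f(15,9)=350 f(15,11)=90 f(15,13)=14 f(15,15)=1
t=16: f(16,0)=1430 f(16,2)=3432 f(16,4)=3640 f(16,6)=2548 f(16,8)=1260 f(16,10)=440 f(16,12)=104 f(16,14)=15 f(16,16)=1
t=17: f(17,1)=4862 f(17,3)=7072 f(17,5)=6188 f(17,7)=3808 f(17,9)=1700 f(17,11)=544 f(17,13)=119 f(17,15)=16 f(17,17)=1
t=18: f(18,0)=4862 f(18,2)=11934 f(18,4)=13260 f(18,6)=9996 f(18,8)=5508 f(18,10)=2244 f(18,12)=663 f(18,14)=135 f(18,16)=17 f(18,18)=1
t=19: f(19,1)=16796 f(19,3)=25194 f(19,5)=23256 f(19,7)=15504 f(19,9)=7752 f(19,11)=2907 f(19,13)=798 f(19,15)=152 f(19,17)=18 f(19,19)=1
t=20: f(20,0)=16796 f(20,2)=41990 f(20,4)=48450 f(20,6)=38760 f(20,8)=23256 f(20,10)=10659 f(20,12)=3705 f(20,14)=950 f(20,16)=170 f(20,18)=19 f(20,20)=1
Σ_s f(20,s) = 184756
P = 184756/1048576 = 46189/262144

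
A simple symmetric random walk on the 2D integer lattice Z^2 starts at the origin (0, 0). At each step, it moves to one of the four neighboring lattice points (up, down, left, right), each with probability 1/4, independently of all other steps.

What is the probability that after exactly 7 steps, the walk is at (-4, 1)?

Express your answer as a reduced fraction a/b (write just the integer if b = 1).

Answer: 147/16384

Derivation:
Let h be the number of horizontal steps (so 7-h are vertical). To end at (-4,1) need (h-4)/2 right-steps and ((7-h)+1)/2 up-steps.
Sum over h with 4 ≤ h ≤ 6, h ≡ 0 (mod 2), 7-h ≡ 1 (mod 2):
h=4: C(7,4)·C(4,0)·C(3,2) = 35·1·3 = 105
h=6: C(7,6)·C(6,1)·C(1,1) = 7·6·1 = 42
Total favorable: 147
Total paths: 4^7 = 16384
P = 147/16384 = 147/16384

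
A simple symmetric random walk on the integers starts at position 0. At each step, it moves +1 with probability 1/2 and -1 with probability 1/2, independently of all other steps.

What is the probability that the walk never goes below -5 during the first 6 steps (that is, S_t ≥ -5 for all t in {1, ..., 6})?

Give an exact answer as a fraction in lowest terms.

Answer: 63/64

Derivation:
Let f(t,s) = #length-t paths at position s with S_1..S_t all ≥ -5.
f(t,s) = f(t-1,s-1) + f(t-1,s+1) for s ≥ -5; f(t,s) = 0 for s < -5.
t=0: f(0,0)=1
t=1: f(1,-1)=1 f(1,1)=1
t=2: f(2,-2)=1 f(2,0)=2 f(2,2)=1
t=3: f(3,-3)=1 f(3,-1)=3 f(3,1)=3 f(3,3)=1
t=4: f(4,-4)=1 f(4,-2)=4 f(4,0)=6 f(4,2)=4 f(4,4)=1
t=5: f(5,-5)=1 f(5,-3)=5 f(5,-1)=10 f(5,1)=10 f(5,3)=5 f(5,5)=1
t=6: f(6,-4)=6 f(6,-2)=15 f(6,0)=20 f(6,2)=15 f(6,4)=6 f(6,6)=1
Σ_s f(6,s) = 63
P = 63/64 = 63/64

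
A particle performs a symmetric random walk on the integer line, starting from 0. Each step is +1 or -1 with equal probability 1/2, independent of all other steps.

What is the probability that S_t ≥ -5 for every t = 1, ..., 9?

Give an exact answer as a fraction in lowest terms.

Answer: 123/128

Derivation:
Let f(t,s) = #length-t paths at position s with S_1..S_t all ≥ -5.
f(t,s) = f(t-1,s-1) + f(t-1,s+1) for s ≥ -5; f(t,s) = 0 for s < -5.
t=0: f(0,0)=1
t=1: f(1,-1)=1 f(1,1)=1
t=2: f(2,-2)=1 f(2,0)=2 f(2,2)=1
t=3: f(3,-3)=1 f(3,-1)=3 f(3,1)=3 f(3,3)=1
t=4: f(4,-4)=1 f(4,-2)=4 f(4,0)=6 f(4,2)=4 f(4,4)=1
t=5: f(5,-5)=1 f(5,-3)=5 f(5,-1)=10 f(5,1)=10 f(5,3)=5 f(5,5)=1
t=6: f(6,-4)=6 f(6,-2)=15 f(6,0)=20 f(6,2)=15 f(6,4)=6 f(6,6)=1
t=7: f(7,-5)=6 f(7,-3)=21 f(7,-1)=35 f(7,1)=35 f(7,3)=21 f(7,5)=7 f(7,7)=1
t=8: f(8,-4)=27 f(8,-2)=56 f(8,0)=70 f(8,2)=56 f(8,4)=28 f(8,6)=8 f(8,8)=1
t=9: f(9,-5)=27 f(9,-3)=83 f(9,-1)=126 f(9,1)=126 f(9,3)=84 f(9,5)=36 f(9,7)=9 f(9,9)=1
Σ_s f(9,s) = 492
P = 492/512 = 123/128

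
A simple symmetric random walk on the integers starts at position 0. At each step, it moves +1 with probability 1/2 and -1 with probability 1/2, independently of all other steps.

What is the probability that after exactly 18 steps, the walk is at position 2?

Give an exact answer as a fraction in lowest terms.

Answer: 21879/131072

Derivation:
To reach position 2 after 18 steps: need 10 steps of +1 and 8 of -1.
Favorable paths: C(18,10) = 43758
Total paths: 2^18 = 262144
P = 43758/262144 = 21879/131072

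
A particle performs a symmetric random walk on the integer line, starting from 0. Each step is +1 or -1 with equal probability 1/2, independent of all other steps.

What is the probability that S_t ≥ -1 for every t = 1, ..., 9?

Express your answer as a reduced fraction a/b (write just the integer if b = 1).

Let f(t,s) = #length-t paths at position s with S_1..S_t all ≥ -1.
f(t,s) = f(t-1,s-1) + f(t-1,s+1) for s ≥ -1; f(t,s) = 0 for s < -1.
t=0: f(0,0)=1
t=1: f(1,-1)=1 f(1,1)=1
t=2: f(2,0)=2 f(2,2)=1
t=3: f(3,-1)=2 f(3,1)=3 f(3,3)=1
t=4: f(4,0)=5 f(4,2)=4 f(4,4)=1
t=5: f(5,-1)=5 f(5,1)=9 f(5,3)=5 f(5,5)=1
t=6: f(6,0)=14 f(6,2)=14 f(6,4)=6 f(6,6)=1
t=7: f(7,-1)=14 f(7,1)=28 f(7,3)=20 f(7,5)=7 f(7,7)=1
t=8: f(8,0)=42 f(8,2)=48 f(8,4)=27 f(8,6)=8 f(8,8)=1
t=9: f(9,-1)=42 f(9,1)=90 f(9,3)=75 f(9,5)=35 f(9,7)=9 f(9,9)=1
Σ_s f(9,s) = 252
P = 252/512 = 63/128

Answer: 63/128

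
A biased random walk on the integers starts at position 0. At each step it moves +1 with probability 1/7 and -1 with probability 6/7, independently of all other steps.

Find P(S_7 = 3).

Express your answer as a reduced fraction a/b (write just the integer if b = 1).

To reach position 3 after 7 steps: need 5 steps of +1 and 2 steps of -1.
Number of such sequences: C(7,5) = 21
Each has probability (1/7)^5 · (6/7)^2 = 36/823543
P = 21 · 36/823543 = 108/117649

Answer: 108/117649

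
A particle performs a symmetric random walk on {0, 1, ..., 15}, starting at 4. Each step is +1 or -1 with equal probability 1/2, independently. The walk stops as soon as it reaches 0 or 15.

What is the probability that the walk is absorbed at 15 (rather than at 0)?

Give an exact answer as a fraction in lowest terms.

Symmetric walk (p = 1/2): the harmonic-function argument gives P(hit 15 before 0 | start at 4) = a/N.
P = 4/15 = 4/15

Answer: 4/15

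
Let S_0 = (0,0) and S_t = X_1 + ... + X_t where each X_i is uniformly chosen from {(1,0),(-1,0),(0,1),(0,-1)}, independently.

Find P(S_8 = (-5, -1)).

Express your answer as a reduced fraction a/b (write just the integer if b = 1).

Let h be the number of horizontal steps (so 8-h are vertical). To end at (-5,-1) need (h-5)/2 right-steps and ((8-h)-1)/2 up-steps.
Sum over h with 5 ≤ h ≤ 7, h ≡ 1 (mod 2), 8-h ≡ 1 (mod 2):
h=5: C(8,5)·C(5,0)·C(3,1) = 56·1·3 = 168
h=7: C(8,7)·C(7,1)·C(1,0) = 8·7·1 = 56
Total favorable: 224
Total paths: 4^8 = 65536
P = 224/65536 = 7/2048

Answer: 7/2048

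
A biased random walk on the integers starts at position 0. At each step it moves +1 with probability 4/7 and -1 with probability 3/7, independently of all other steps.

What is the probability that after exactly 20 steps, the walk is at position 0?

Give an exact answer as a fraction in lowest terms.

To be at 0 after 20 steps: need exactly 10 steps of +1 and 10 of -1.
Number of such sequences: C(20,10) = 184756
Each has probability (4/7)^10 · (3/7)^10 = 61917364224/79792266297612001
P = 184756 · 61917364224/79792266297612001 = 11439604544569344/79792266297612001

Answer: 11439604544569344/79792266297612001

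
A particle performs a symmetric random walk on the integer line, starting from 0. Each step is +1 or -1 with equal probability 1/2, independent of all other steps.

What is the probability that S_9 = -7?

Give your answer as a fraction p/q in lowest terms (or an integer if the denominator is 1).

Answer: 9/512

Derivation:
To reach position -7 after 9 steps: need 1 step of +1 and 8 of -1.
Favorable paths: C(9,1) = 9
Total paths: 2^9 = 512
P = 9/512 = 9/512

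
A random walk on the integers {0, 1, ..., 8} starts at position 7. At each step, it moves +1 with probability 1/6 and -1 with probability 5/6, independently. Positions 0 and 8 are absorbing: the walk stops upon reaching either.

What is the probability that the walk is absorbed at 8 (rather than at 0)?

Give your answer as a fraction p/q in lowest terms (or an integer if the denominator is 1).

Biased walk: p = 1/6, q = 5/6, r = q/p = 5
Gambler's ruin: P(hit 8 before 0 | start at 7) = (1 - r^a)/(1 - r^N)
r^7 = 78125; r^8 = 390625
P = (1 - 78125) / (1 - 390625) = -78124 / -390624 = 19531/97656

Answer: 19531/97656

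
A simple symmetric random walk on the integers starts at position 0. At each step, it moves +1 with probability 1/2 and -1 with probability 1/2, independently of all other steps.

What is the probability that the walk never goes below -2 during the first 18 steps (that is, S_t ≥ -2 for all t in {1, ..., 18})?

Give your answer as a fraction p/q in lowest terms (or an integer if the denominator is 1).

Answer: 17017/32768

Derivation:
Let f(t,s) = #length-t paths at position s with S_1..S_t all ≥ -2.
f(t,s) = f(t-1,s-1) + f(t-1,s+1) for s ≥ -2; f(t,s) = 0 for s < -2.
t=0: f(0,0)=1
t=1: f(1,-1)=1 f(1,1)=1
t=2: f(2,-2)=1 f(2,0)=2 f(2,2)=1
t=3: f(3,-1)=3 f(3,1)=3 f(3,3)=1
t=4: f(4,-2)=3 f(4,0)=6 f(4,2)=4 f(4,4)=1
t=5: f(5,-1)=9 f(5,1)=10 f(5,3)=5 f(5,5)=1
t=6: f(6,-2)=9 f(6,0)=19 f(6,2)=15 f(6,4)=6 f(6,6)=1
t=7: f(7,-1)=28 f(7,1)=34 f(7,3)=21 f(7,5)=7 f(7,7)=1
t=8: f(8,-2)=28 f(8,0)=62 f(8,2)=55 f(8,4)=28 f(8,6)=8 f(8,8)=1
t=9: f(9,-1)=90 f(9,1)=117 f(9,3)=83 f(9,5)=36 f(9,7)=9 f(9,9)=1
t=10: f(10,-2)=90 f(10,0)=207 f(10,2)=200 f(10,4)=119 f(10,6)=45 f(10,8)=10 f(10,10)=1
t=11: f(11,-1)=297 f(11,1)=407 f(11,3)=319 f(11,5)=164 f(11,7)=55 f(11,9)=11 f(11,11)=1
t=12: f(12,-2)=297 f(12,0)=704 f(12,2)=726 f(12,4)=483 f(12,6)=219 f(12,8)=66 f(12,10)=12 f(12,12)=1
t=13: f(13,-1)=1001 f(13,1)=1430 f(13,3)=1209 f(13,5)=702 f(13,7)=285 f(13,9)=78 f(13,11)=13 f(13,13)=1
t=14: f(14,-2)=1001 f(14,0)=2431 f(14,2)=2639 f(14,4)=1911 f(14,6)=987 f(14,8)=363 f(14,10)=91 f(14,12)=14 f(14,14)=1
t=15: f(15,-1)=3432 f(15,1)=5070 f(15,3)=4550 f(15,5)=2898 f(15,7)=1350 f(15,9)=454 f(15,11)=105 f(15,13)=15 f(15,15)=1
t=16: f(16,-2)=3432 f(16,0)=8502 f(16,2)=9620 f(16,4)=7448 f(16,6)=4248 f(16,8)=1804 f(16,10)=559 f(16,12)=120 f(16,14)=16 f(16,16)=1
t=17: f(17,-1)=11934 f(17,1)=18122 f(17,3)=17068 f(17,5)=11696 f(17,7)=6052 f(17,9)=2363 f(17,11)=679 f(17,13)=136 f(17,15)=17 f(17,17)=1
t=18: f(18,-2)=11934 f(18,0)=30056 f(18,2)=35190 f(18,4)=28764 f(18,6)=17748 f(18,8)=8415 f(18,10)=3042 f(18,12)=815 f(18,14)=153 f(18,16)=18 f(18,18)=1
Σ_s f(18,s) = 136136
P = 136136/262144 = 17017/32768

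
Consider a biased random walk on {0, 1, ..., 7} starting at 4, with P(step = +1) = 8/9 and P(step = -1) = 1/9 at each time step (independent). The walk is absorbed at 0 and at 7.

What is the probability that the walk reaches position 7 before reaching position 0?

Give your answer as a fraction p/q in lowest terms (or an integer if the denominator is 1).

Answer: 299520/299593

Derivation:
Biased walk: p = 8/9, q = 1/9, r = q/p = 1/8
Gambler's ruin: P(hit 7 before 0 | start at 4) = (1 - r^a)/(1 - r^N)
r^4 = 1/4096; r^7 = 1/2097152
P = (1 - 1/4096) / (1 - 1/2097152) = 4095/4096 / 2097151/2097152 = 299520/299593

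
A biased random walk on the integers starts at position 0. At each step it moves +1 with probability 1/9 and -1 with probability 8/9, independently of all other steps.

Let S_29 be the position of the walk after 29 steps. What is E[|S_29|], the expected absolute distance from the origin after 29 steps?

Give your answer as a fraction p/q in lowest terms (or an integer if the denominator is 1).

Answer: 11804396716762408351877972141/523347633027360537213511521

Derivation:
S_29 takes values m ≡ 1 (mod 2) with |m| ≤ 29; P(S_29=m) = C(29,(29+m)/2) · (1/9)^((29+m)/2) · (8/9)^((29-m)/2).
Distribution: P(S=-29)=154742504910672534362390528/4710128697246244834921603689, P(S=-27)=560941580301187937063665664/4710128697246244834921603689, P(S=-25)=981647765527078889861414912/4710128697246244834921603689, P(S=-23)=122705970690884861232676864/523347633027360537213511521, P(S=-21)=99698601186343949751549952/523347633027360537213511521, P(S=-19)=62311625741464968594718720/523347633027360537213511521, P(S=-17)=31155812870732484297359360/523347633027360537213511521, P(S=-15)=12796137429050841764986880/523347633027360537213511521, P(S=-13)=4398672241236226856714240/523347633027360537213511521, P(S=-11)=3848838211081698499624960/1570042899082081611640534563, P(S=-9)=962209552770424624906240/1570042899082081611640534563, P(S=-7)=207749789802705316741120/1570042899082081611640534563, P(S=-5)=12984361862669082296320/523347633027360537213511521, P(S=-3)=2122443766013215375360/523347633027360537213511521, P(S=-1)=303206252287602196480/523347633027360537213511521, P(S=1)=37900781535950274560/523347633027360537213511521, P(S=3)=4145397980494561280/523347633027360537213511521, P(S=5)=396251277547274240/523347633027360537213511521, P(S=7)=99062819386818560/1570042899082081611640534563, P(S=9)=7169019824046080/1570042899082081611640534563, P(S=11)=448063739002880/1570042899082081611640534563, P(S=13)=8001138196480/523347633027360537213511521, P(S=15)=363688099840/523347633027360537213511521, P(S=17)=13835960320/523347633027360537213511521, P(S=19)=432373760/523347633027360537213511521, P(S=21)=10809344/523347633027360537213511521, P(S=23)=207872/523347633027360537213511521, P(S=25)=25984/4710128697246244834921603689, P(S=27)=232/4710128697246244834921603689, P(S=29)=1/4710128697246244834921603689
E[|S_29|] = Σ_m |m|·P(S_29=m) = 11804396716762408351877972141/523347633027360537213511521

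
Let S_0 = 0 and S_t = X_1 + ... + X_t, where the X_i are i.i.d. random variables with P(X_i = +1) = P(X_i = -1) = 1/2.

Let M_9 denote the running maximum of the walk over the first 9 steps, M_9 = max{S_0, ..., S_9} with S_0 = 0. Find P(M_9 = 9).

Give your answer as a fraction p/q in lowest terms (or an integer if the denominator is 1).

Answer: 1/512

Derivation:
Let M_9 = max(S_0,...,S_9). Use the reflection principle: for j ≥ 1, #{paths with M_9 ≥ j} = #{S_9 ≥ j} + #{S_9 ≥ j+1}.
By reflection, #{M_9 ≥ 9} = #{S_9 ≥ 9} + #{S_9 ≥ 10} = 1 + 0 = 1.
#{M_9 ≥ 10} = #{S_9 ≥ 10} + #{S_9 ≥ 11} = 0 + 0 = 0.
#{M_9 = 9} = 1 - 0 = 1.
P(M_9 = 9) = 1/512 = 1/512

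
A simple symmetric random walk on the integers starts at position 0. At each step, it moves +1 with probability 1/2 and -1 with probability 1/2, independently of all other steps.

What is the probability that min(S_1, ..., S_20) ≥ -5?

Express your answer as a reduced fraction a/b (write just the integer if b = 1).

Let f(t,s) = #length-t paths at position s with S_1..S_t all ≥ -5.
f(t,s) = f(t-1,s-1) + f(t-1,s+1) for s ≥ -5; f(t,s) = 0 for s < -5.
t=0: f(0,0)=1
t=1: f(1,-1)=1 f(1,1)=1
t=2: f(2,-2)=1 f(2,0)=2 f(2,2)=1
t=3: f(3,-3)=1 f(3,-1)=3 f(3,1)=3 f(3,3)=1
t=4: f(4,-4)=1 f(4,-2)=4 f(4,0)=6 f(4,2)=4 f(4,4)=1
t=5: f(5,-5)=1 f(5,-3)=5 f(5,-1)=10 f(5,1)=10 f(5,3)=5 f(5,5)=1
t=6: f(6,-4)=6 f(6,-2)=15 f(6,0)=20 f(6,2)=15 f(6,4)=6 f(6,6)=1
t=7: f(7,-5)=6 f(7,-3)=21 f(7,-1)=35 f(7,1)=35 f(7,3)=21 f(7,5)=7 f(7,7)=1
t=8: f(8,-4)=27 f(8,-2)=56 f(8,0)=70 f(8,2)=56 f(8,4)=28 f(8,6)=8 f(8,8)=1
t=9: f(9,-5)=27 f(9,-3)=83 f(9,-1)=126 f(9,1)=126 f(9,3)=84 f(9,5)=36 f(9,7)=9 f(9,9)=1
t=10: f(10,-4)=110 f(10,-2)=209 f(10,0)=252 f(10,2)=210 f(10,4)=120 f(10,6)=45 f(10,8)=10 f(10,10)=1
t=11: f(11,-5)=110 f(11,-3)=319 f(11,-1)=461 f(11,1)=462 f(11,3)=330 f(11,5)=165 f(11,7)=55 f(11,9)=11 f(11,11)=1
t=12: f(12,-4)=429 f(12,-2)=780 f(12,0)=923 f(12,2)=792 f(12,4)=495 f(12,6)=220 f(12,8)=66 f(12,10)=12 f(12,12)=1
t=13: f(13,-5)=429 f(13,-3)=1209 f(13,-1)=1703 f(13,1)=1715 f(13,3)=1287 f(13,5)=715 f(13,7)=286 f(13,9)=78 f(13,11)=13 f(13,13)=1
t=14: f(14,-4)=1638 f(14,-2)=2912 f(14,0)=3418 f(14,2)=3002 f(14,4)=2002 f(14,6)=1001 f(14,8)=364 f(14,10)=91 f(14,12)=14 f(14,14)=1
t=15: f(15,-5)=1638 f(15,-3)=4550 f(15,-1)=6330 f(15,1)=6420 f(15,3)=5004 f(15,5)=3003 f(15,7)=1365 f(15,9)=455 f(15,11)=105 f(15,13)=15 f(15,15)=1
t=16: f(16,-4)=6188 f(16,-2)=10880 f(16,0)=12750 f(16,2)=11424 f(16,4)=8007 f(16,6)=4368 f(16,8)=1820 f(16,10)=560 f(16,12)=120 f(16,14)=16 f(16,16)=1
t=17: f(17,-5)=6188 f(17,-3)=17068 f(17,-1)=23630 f(17,1)=24174 f(17,3)=19431 f(17,5)=12375 f(17,7)=6188 f(17,9)=2380 f(17,11)=680 f(17,13)=136 f(17,15)=17 f(17,17)=1
t=18: f(18,-4)=23256 f(18,-2)=40698 f(18,0)=47804 f(18,2)=43605 f(18,4)=31806 f(18,6)=18563 f(18,8)=8568 f(18,10)=3060 f(18,12)=816 f(18,14)=153 f(18,16)=18 f(18,18)=1
t=19: f(19,-5)=23256 f(19,-3)=63954 f(19,-1)=88502 f(19,1)=91409 f(19,3)=75411 f(19,5)=50369 f(19,7)=27131 f(19,9)=11628 f(19,11)=3876 f(19,13)=969 f(19,15)=171 f(19,17)=19 f(19,19)=1
t=20: f(20,-4)=87210 f(20,-2)=152456 f(20,0)=179911 f(20,2)=166820 f(20,4)=125780 f(20,6)=77500 f(20,8)=38759 f(20,10)=15504 f(20,12)=4845 f(20,14)=1140 f(20,16)=190 f(20,18)=20 f(20,20)=1
Σ_s f(20,s) = 850136
P = 850136/1048576 = 106267/131072

Answer: 106267/131072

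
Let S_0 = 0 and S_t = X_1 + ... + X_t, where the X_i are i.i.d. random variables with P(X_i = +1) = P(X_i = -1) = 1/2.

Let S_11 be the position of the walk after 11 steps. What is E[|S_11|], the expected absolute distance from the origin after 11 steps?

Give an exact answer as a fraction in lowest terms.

Answer: 693/256

Derivation:
S_11 takes values m ≡ 1 (mod 2) with |m| ≤ 11; P(S_11=m) = C(11,(11+m)/2)/2^11.
Total paths: 2^11 = 2048
Distribution: P(S=-11)=1/2048, P(S=-9)=11/2048, P(S=-7)=55/2048, P(S=-5)=165/2048, P(S=-3)=330/2048, P(S=-1)=462/2048, P(S=1)=462/2048, P(S=3)=330/2048, P(S=5)=165/2048, P(S=7)=55/2048, P(S=9)=11/2048, P(S=11)=1/2048
E[|S_11|] = Σ_m |m|·P(S_11=m) = 5544/2048 = 693/256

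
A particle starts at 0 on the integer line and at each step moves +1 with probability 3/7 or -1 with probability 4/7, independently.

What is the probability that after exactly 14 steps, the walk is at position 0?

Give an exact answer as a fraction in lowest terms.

To be at 0 after 14 steps: need exactly 7 steps of +1 and 7 of -1.
Number of such sequences: C(14,7) = 3432
Each has probability (3/7)^7 · (4/7)^7 = 35831808/678223072849
P = 3432 · 35831808/678223072849 = 122974765056/678223072849

Answer: 122974765056/678223072849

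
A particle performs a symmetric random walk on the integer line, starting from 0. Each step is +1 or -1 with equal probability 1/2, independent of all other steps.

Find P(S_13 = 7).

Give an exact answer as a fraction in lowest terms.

To reach position 7 after 13 steps: need 10 steps of +1 and 3 of -1.
Favorable paths: C(13,10) = 286
Total paths: 2^13 = 8192
P = 286/8192 = 143/4096

Answer: 143/4096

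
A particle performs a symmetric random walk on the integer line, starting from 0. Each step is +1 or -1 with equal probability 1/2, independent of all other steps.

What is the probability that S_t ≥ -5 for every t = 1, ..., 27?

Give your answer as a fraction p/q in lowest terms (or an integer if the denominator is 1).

Answer: 50480055/67108864

Derivation:
Let f(t,s) = #length-t paths at position s with S_1..S_t all ≥ -5.
f(t,s) = f(t-1,s-1) + f(t-1,s+1) for s ≥ -5; f(t,s) = 0 for s < -5.
t=0: f(0,0)=1
t=1: f(1,-1)=1 f(1,1)=1
t=2: f(2,-2)=1 f(2,0)=2 f(2,2)=1
t=3: f(3,-3)=1 f(3,-1)=3 f(3,1)=3 f(3,3)=1
t=4: f(4,-4)=1 f(4,-2)=4 f(4,0)=6 f(4,2)=4 f(4,4)=1
t=5: f(5,-5)=1 f(5,-3)=5 f(5,-1)=10 f(5,1)=10 f(5,3)=5 f(5,5)=1
t=6: f(6,-4)=6 f(6,-2)=15 f(6,0)=20 f(6,2)=15 f(6,4)=6 f(6,6)=1
t=7: f(7,-5)=6 f(7,-3)=21 f(7,-1)=35 f(7,1)=35 f(7,3)=21 f(7,5)=7 f(7,7)=1
t=8: f(8,-4)=27 f(8,-2)=56 f(8,0)=70 f(8,2)=56 f(8,4)=28 f(8,6)=8 f(8,8)=1
t=9: f(9,-5)=27 f(9,-3)=83 f(9,-1)=126 f(9,1)=126 f(9,3)=84 f(9,5)=36 f(9,7)=9 f(9,9)=1
t=10: f(10,-4)=110 f(10,-2)=209 f(10,0)=252 f(10,2)=210 f(10,4)=120 f(10,6)=45 f(10,8)=10 f(10,10)=1
t=11: f(11,-5)=110 f(11,-3)=319 f(11,-1)=461 f(11,1)=462 f(11,3)=330 f(11,5)=165 f(11,7)=55 f(11,9)=11 f(11,11)=1
t=12: f(12,-4)=429 f(12,-2)=780 f(12,0)=923 f(12,2)=792 f(12,4)=495 f(12,6)=220 f(12,8)=66 f(12,10)=12 f(12,12)=1
t=13: f(13,-5)=429 f(13,-3)=1209 f(13,-1)=1703 f(13,1)=1715 f(13,3)=1287 f(13,5)=715 f(13,7)=286 f(13,9)=78 f(13,11)=13 f(13,13)=1
t=14: f(14,-4)=1638 f(14,-2)=2912 f(14,0)=3418 f(14,2)=3002 f(14,4)=2002 f(14,6)=1001 f(14,8)=364 f(14,10)=91 f(14,12)=14 f(14,14)=1
t=15: f(15,-5)=1638 f(15,-3)=4550 f(15,-1)=6330 f(15,1)=6420 f(15,3)=5004 f(15,5)=3003 f(15,7)=1365 f(15,9)=455 f(15,11)=105 f(15,13)=15 f(15,15)=1
t=16: f(16,-4)=6188 f(16,-2)=10880 f(16,0)=12750 f(16,2)=11424 f(16,4)=8007 f(16,6)=4368 f(16,8)=1820 f(16,10)=560 f(16,12)=120 f(16,14)=16 f(16,16)=1
t=17: f(17,-5)=6188 f(17,-3)=17068 f(17,-1)=23630 f(17,1)=24174 f(17,3)=19431 f(17,5)=12375 f(17,7)=6188 f(17,9)=2380 f(17,11)=680 f(17,13)=136 f(17,15)=17 f(17,17)=1
t=18: f(18,-4)=23256 f(18,-2)=40698 f(18,0)=47804 f(18,2)=43605 f(18,4)=31806 f(18,6)=18563 f(18,8)=8568 f(18,10)=3060 f(18,12)=816 f(18,14)=153 f(18,16)=18 f(18,18)=1
t=19: f(19,-5)=23256 f(19,-3)=63954 f(19,-1)=88502 f(19,1)=91409 f(19,3)=75411 f(19,5)=50369 f(19,7)=27131 f(19,9)=11628 f(19,11)=3876 f(19,13)=969 f(19,15)=171 f(19,17)=19 f(19,19)=1
t=20: f(20,-4)=87210 f(20,-2)=152456 f(20,0)=179911 f(20,2)=166820 f(20,4)=125780 f(20,6)=77500 f(20,8)=38759 f(20,10)=15504 f(20,12)=4845 f(20,14)=1140 f(20,16)=190 f(20,18)=20 f(20,20)=1
t=21: f(21,-5)=87210 f(21,-3)=239666 f(21,-1)=332367 f(21,1)=346731 f(21,3)=292600 f(21,5)=203280 f(21,7)=116259 f(21,9)=54263 f(21,11)=20349 f(21,13)=5985 f(21,15)=1330 f(21,17)=210 f(21,19)=21 f(21,21)=1
t=22: f(22,-4)=326876 f(22,-2)=572033 f(22,0)=679098 f(22,2)=639331 f(22,4)=495880 f(22,6)=319539 f(22,8)=170522 f(22,10)=74612 f(22,12)=26334 f(22,14)=7315 f(22,16)=1540 f(22,18)=231 f(22,20)=22 f(22,22)=1
t=23: f(23,-5)=326876 f(23,-3)=898909 f(23,-1)=1251131 f(23,1)=1318429 f(23,3)=1135211 f(23,5)=815419 f(23,7)=490061 f(23,9)=245134 f(23,11)=100946 f(23,13)=33649 f(23,15)=8855 f(23,17)=1771 f(23,19)=253 f(23,21)=23 f(23,23)=1
t=24: f(24,-4)=1225785 f(24,-2)=2150040 f(24,0)=2569560 f(24,2)=2453640 f(24,4)=1950630 f(24,6)=1305480 f(24,8)=735195 f(24,10)=346080 f(24,12)=134595 f(24,14)=42504 f(24,16)=10626 f(24,18)=2024 f(24,20)=276 f(24,22)=24 f(24,24)=1
t=25: f(25,-5)=1225785 f(25,-3)=3375825 f(25,-1)=4719600 f(25,1)=5023200 f(25,3)=4404270 f(25,5)=3256110 f(25,7)=2040675 f(25,9)=1081275 f(25,11)=480675 f(25,13)=177099 f(25,15)=53130 f(25,17)=12650 f(25,19)=2300 f(25,21)=300 f(25,23)=25 f(25,25)=1
t=26: f(26,-4)=4601610 f(26,-2)=8095425 f(26,0)=9742800 f(26,2)=9427470 f(26,4)=7660380 f(26,6)=5296785 f(26,8)=3121950 f(26,10)=1561950 f(26,12)=657774 f(26,14)=230229 f(26,16)=65780 f(26,18)=14950 f(26,20)=2600 f(26,22)=325 f(26,24)=26 f(26,26)=1
t=27: f(27,-5)=4601610 f(27,-3)=12697035 f(27,-1)=17838225 f(27,1)=19170270 f(27,3)=17087850 f(27,5)=12957165 f(27,7)=8418735 f(27,9)=4683900 f(27,11)=2219724 f(27,13)=888003 f(27,15)=296009 f(27,17)=80730 f(27,19)=17550 f(27,21)=2925 f(27,23)=351 f(27,25)=27 f(27,27)=1
Σ_s f(27,s) = 100960110
P = 100960110/134217728 = 50480055/67108864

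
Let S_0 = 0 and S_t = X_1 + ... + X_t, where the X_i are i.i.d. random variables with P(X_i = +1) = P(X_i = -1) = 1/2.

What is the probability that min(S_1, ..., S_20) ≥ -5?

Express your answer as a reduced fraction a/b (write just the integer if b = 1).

Answer: 106267/131072

Derivation:
Let f(t,s) = #length-t paths at position s with S_1..S_t all ≥ -5.
f(t,s) = f(t-1,s-1) + f(t-1,s+1) for s ≥ -5; f(t,s) = 0 for s < -5.
t=0: f(0,0)=1
t=1: f(1,-1)=1 f(1,1)=1
t=2: f(2,-2)=1 f(2,0)=2 f(2,2)=1
t=3: f(3,-3)=1 f(3,-1)=3 f(3,1)=3 f(3,3)=1
t=4: f(4,-4)=1 f(4,-2)=4 f(4,0)=6 f(4,2)=4 f(4,4)=1
t=5: f(5,-5)=1 f(5,-3)=5 f(5,-1)=10 f(5,1)=10 f(5,3)=5 f(5,5)=1
t=6: f(6,-4)=6 f(6,-2)=15 f(6,0)=20 f(6,2)=15 f(6,4)=6 f(6,6)=1
t=7: f(7,-5)=6 f(7,-3)=21 f(7,-1)=35 f(7,1)=35 f(7,3)=21 f(7,5)=7 f(7,7)=1
t=8: f(8,-4)=27 f(8,-2)=56 f(8,0)=70 f(8,2)=56 f(8,4)=28 f(8,6)=8 f(8,8)=1
t=9: f(9,-5)=27 f(9,-3)=83 f(9,-1)=126 f(9,1)=126 f(9,3)=84 f(9,5)=36 f(9,7)=9 f(9,9)=1
t=10: f(10,-4)=110 f(10,-2)=209 f(10,0)=252 f(10,2)=210 f(10,4)=120 f(10,6)=45 f(10,8)=10 f(10,10)=1
t=11: f(11,-5)=110 f(11,-3)=319 f(11,-1)=461 f(11,1)=462 f(11,3)=330 f(11,5)=165 f(11,7)=55 f(11,9)=11 f(11,11)=1
t=12: f(12,-4)=429 f(12,-2)=780 f(12,0)=923 f(12,2)=792 f(12,4)=495 f(12,6)=220 f(12,8)=66 f(12,10)=12 f(12,12)=1
t=13: f(13,-5)=429 f(13,-3)=1209 f(13,-1)=1703 f(13,1)=1715 f(13,3)=1287 f(13,5)=715 f(13,7)=286 f(13,9)=78 f(13,11)=13 f(13,13)=1
t=14: f(14,-4)=1638 f(14,-2)=2912 f(14,0)=3418 f(14,2)=3002 f(14,4)=2002 f(14,6)=1001 f(14,8)=364 f(14,10)=91 f(14,12)=14 f(14,14)=1
t=15: f(15,-5)=1638 f(15,-3)=4550 f(15,-1)=6330 f(15,1)=6420 f(15,3)=5004 f(15,5)=3003 f(15,7)=1365 f(15,9)=455 f(15,11)=105 f(15,13)=15 f(15,15)=1
t=16: f(16,-4)=6188 f(16,-2)=10880 f(16,0)=12750 f(16,2)=11424 f(16,4)=8007 f(16,6)=4368 f(16,8)=1820 f(16,10)=560 f(16,12)=120 f(16,14)=16 f(16,16)=1
t=17: f(17,-5)=6188 f(17,-3)=17068 f(17,-1)=23630 f(17,1)=24174 f(17,3)=19431 f(17,5)=12375 f(17,7)=6188 f(17,9)=2380 f(17,11)=680 f(17,13)=136 f(17,15)=17 f(17,17)=1
t=18: f(18,-4)=23256 f(18,-2)=40698 f(18,0)=47804 f(18,2)=43605 f(18,4)=31806 f(18,6)=18563 f(18,8)=8568 f(18,10)=3060 f(18,12)=816 f(18,14)=153 f(18,16)=18 f(18,18)=1
t=19: f(19,-5)=23256 f(19,-3)=63954 f(19,-1)=88502 f(19,1)=91409 f(19,3)=75411 f(19,5)=50369 f(19,7)=27131 f(19,9)=11628 f(19,11)=3876 f(19,13)=969 f(19,15)=171 f(19,17)=19 f(19,19)=1
t=20: f(20,-4)=87210 f(20,-2)=152456 f(20,0)=179911 f(20,2)=166820 f(20,4)=125780 f(20,6)=77500 f(20,8)=38759 f(20,10)=15504 f(20,12)=4845 f(20,14)=1140 f(20,16)=190 f(20,18)=20 f(20,20)=1
Σ_s f(20,s) = 850136
P = 850136/1048576 = 106267/131072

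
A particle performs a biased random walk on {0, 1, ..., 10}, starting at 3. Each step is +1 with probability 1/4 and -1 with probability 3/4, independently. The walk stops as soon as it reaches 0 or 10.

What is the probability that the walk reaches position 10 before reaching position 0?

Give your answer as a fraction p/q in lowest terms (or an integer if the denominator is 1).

Answer: 13/29524

Derivation:
Biased walk: p = 1/4, q = 3/4, r = q/p = 3
Gambler's ruin: P(hit 10 before 0 | start at 3) = (1 - r^a)/(1 - r^N)
r^3 = 27; r^10 = 59049
P = (1 - 27) / (1 - 59049) = -26 / -59048 = 13/29524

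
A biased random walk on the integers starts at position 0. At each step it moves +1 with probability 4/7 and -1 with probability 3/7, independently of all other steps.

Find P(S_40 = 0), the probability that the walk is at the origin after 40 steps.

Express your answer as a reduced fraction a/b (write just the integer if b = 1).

To be at 0 after 40 steps: need exactly 20 steps of +1 and 20 of -1.
Number of such sequences: C(40,20) = 137846528820
Each has probability (4/7)^20 · (3/7)^20 = 3833759992447475122176/6366805760909027985741435139224001
P = 137846528820 · 3833759992447475122176/6366805760909027985741435139224001 = 75495786755410551680752429301760/909543680129861140820205019889143

Answer: 75495786755410551680752429301760/909543680129861140820205019889143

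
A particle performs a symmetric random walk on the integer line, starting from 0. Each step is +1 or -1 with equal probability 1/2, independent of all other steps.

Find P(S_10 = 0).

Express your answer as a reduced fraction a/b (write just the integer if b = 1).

Answer: 63/256

Derivation:
To reach position 0 after 10 steps: need 5 steps of +1 and 5 of -1.
Favorable paths: C(10,5) = 252
Total paths: 2^10 = 1024
P = 252/1024 = 63/256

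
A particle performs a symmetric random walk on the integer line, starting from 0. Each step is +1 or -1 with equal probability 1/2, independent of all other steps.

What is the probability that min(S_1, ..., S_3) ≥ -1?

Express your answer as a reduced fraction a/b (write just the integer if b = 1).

Let f(t,s) = #length-t paths at position s with S_1..S_t all ≥ -1.
f(t,s) = f(t-1,s-1) + f(t-1,s+1) for s ≥ -1; f(t,s) = 0 for s < -1.
t=0: f(0,0)=1
t=1: f(1,-1)=1 f(1,1)=1
t=2: f(2,0)=2 f(2,2)=1
t=3: f(3,-1)=2 f(3,1)=3 f(3,3)=1
Σ_s f(3,s) = 6
P = 6/8 = 3/4

Answer: 3/4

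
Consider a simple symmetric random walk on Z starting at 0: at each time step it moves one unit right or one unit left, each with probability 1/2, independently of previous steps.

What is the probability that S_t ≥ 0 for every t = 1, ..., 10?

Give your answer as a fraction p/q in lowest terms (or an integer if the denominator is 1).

Answer: 63/256

Derivation:
Let f(t,s) = #length-t paths at position s with S_1..S_t all ≥ 0.
f(t,s) = f(t-1,s-1) + f(t-1,s+1) for s ≥ 0; f(t,s) = 0 for s < 0.
t=0: f(0,0)=1
t=1: f(1,1)=1
t=2: f(2,0)=1 f(2,2)=1
t=3: f(3,1)=2 f(3,3)=1
t=4: f(4,0)=2 f(4,2)=3 f(4,4)=1
t=5: f(5,1)=5 f(5,3)=4 f(5,5)=1
t=6: f(6,0)=5 f(6,2)=9 f(6,4)=5 f(6,6)=1
t=7: f(7,1)=14 f(7,3)=14 f(7,5)=6 f(7,7)=1
t=8: f(8,0)=14 f(8,2)=28 f(8,4)=20 f(8,6)=7 f(8,8)=1
t=9: f(9,1)=42 f(9,3)=48 f(9,5)=27 f(9,7)=8 f(9,9)=1
t=10: f(10,0)=42 f(10,2)=90 f(10,4)=75 f(10,6)=35 f(10,8)=9 f(10,10)=1
Σ_s f(10,s) = 252
P = 252/1024 = 63/256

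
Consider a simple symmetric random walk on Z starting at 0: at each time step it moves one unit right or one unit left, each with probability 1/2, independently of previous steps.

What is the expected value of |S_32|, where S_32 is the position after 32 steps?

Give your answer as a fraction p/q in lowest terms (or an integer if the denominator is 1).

Answer: 300540195/67108864

Derivation:
S_32 takes values m ≡ 0 (mod 2) with |m| ≤ 32; P(S_32=m) = C(32,(32+m)/2)/2^32.
Total paths: 2^32 = 4294967296
Distribution: P(S=-32)=1/4294967296, P(S=-30)=32/4294967296, P(S=-28)=496/4294967296, P(S=-26)=4960/4294967296, P(S=-24)=35960/4294967296, P(S=-22)=201376/4294967296, P(S=-20)=906192/4294967296, P(S=-18)=3365856/4294967296, P(S=-16)=10518300/4294967296, P(S=-14)=28048800/4294967296, P(S=-12)=64512240/4294967296, P(S=-10)=129024480/4294967296, P(S=-8)=225792840/4294967296, P(S=-6)=347373600/4294967296, P(S=-4)=471435600/4294967296, P(S=-2)=565722720/4294967296, P(S=0)=601080390/4294967296, P(S=2)=565722720/4294967296, P(S=4)=471435600/4294967296, P(S=6)=347373600/4294967296, P(S=8)=225792840/4294967296, P(S=10)=129024480/4294967296, P(S=12)=64512240/4294967296, P(S=14)=28048800/4294967296, P(S=16)=10518300/4294967296, P(S=18)=3365856/4294967296, P(S=20)=906192/4294967296, P(S=22)=201376/4294967296, P(S=24)=35960/4294967296, P(S=26)=4960/4294967296, P(S=28)=496/4294967296, P(S=30)=32/4294967296, P(S=32)=1/4294967296
E[|S_32|] = Σ_m |m|·P(S_32=m) = 19234572480/4294967296 = 300540195/67108864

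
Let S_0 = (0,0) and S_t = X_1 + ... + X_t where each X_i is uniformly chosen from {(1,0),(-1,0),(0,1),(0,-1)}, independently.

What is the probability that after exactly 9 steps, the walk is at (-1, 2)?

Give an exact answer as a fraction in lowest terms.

Answer: 1323/32768

Derivation:
Let h be the number of horizontal steps (so 9-h are vertical). To end at (-1,2) need (h-1)/2 right-steps and ((9-h)+2)/2 up-steps.
Sum over h with 1 ≤ h ≤ 7, h ≡ 1 (mod 2), 9-h ≡ 0 (mod 2):
h=1: C(9,1)·C(1,0)·C(8,5) = 9·1·56 = 504
h=3: C(9,3)·C(3,1)·C(6,4) = 84·3·15 = 3780
h=5: C(9,5)·C(5,2)·C(4,3) = 126·10·4 = 5040
h=7: C(9,7)·C(7,3)·C(2,2) = 36·35·1 = 1260
Total favorable: 10584
Total paths: 4^9 = 262144
P = 10584/262144 = 1323/32768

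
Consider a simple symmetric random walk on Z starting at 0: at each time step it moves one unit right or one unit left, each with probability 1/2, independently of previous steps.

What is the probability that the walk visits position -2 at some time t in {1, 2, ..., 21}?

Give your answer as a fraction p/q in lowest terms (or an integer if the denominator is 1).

Answer: 173965/262144

Derivation:
Count via complement. Let g(t,s) = #length-t paths at position s with S_1..S_t all ≠ -2.
g(t,s) = g(t-1,s-1) + g(t-1,s+1) for s ≠ -2; g(t,-2) = 0.
t=0: g(0,0)=1
t=1: g(1,-1)=1 g(1,1)=1
t=2: g(2,0)=2 g(2,2)=1
t=3: g(3,-1)=2 g(3,1)=3 g(3,3)=1
t=4: g(4,0)=5 g(4,2)=4 g(4,4)=1
t=5: g(5,-1)=5 g(5,1)=9 g(5,3)=5 g(5,5)=1
t=6: g(6,0)=14 g(6,2)=14 g(6,4)=6 g(6,6)=1
t=7: g(7,-1)=14 g(7,1)=28 g(7,3)=20 g(7,5)=7 g(7,7)=1
t=8: g(8,0)=42 g(8,2)=48 g(8,4)=27 g(8,6)=8 g(8,8)=1
t=9: g(9,-1)=42 g(9,1)=90 g(9,3)=75 g(9,5)=35 g(9,7)=9 g(9,9)=1
t=10: g(10,0)=132 g(10,2)=165 g(10,4)=110 g(10,6)=44 g(10,8)=10 g(10,10)=1
t=11: g(11,-1)=132 g(11,1)=297 g(11,3)=275 g(11,5)=154 g(11,7)=54 g(11,9)=11 g(11,11)=1
t=12: g(12,0)=429 g(12,2)=572 g(12,4)=429 g(12,6)=208 g(12,8)=65 g(12,10)=12 g(12,12)=1
t=13: g(13,-1)=429 g(13,1)=1001 g(13,3)=1001 g(13,5)=637 g(13,7)=273 g(13,9)=77 g(13,11)=13 g(13,13)=1
t=14: g(14,0)=1430 g(14,2)=2002 g(14,4)=1638 g(14,6)=910 g(14,8)=350 g(14,10)=90 g(14,12)=14 g(14,14)=1
t=15: g(15,-1)=1430 g(15,1)=3432 g(15,3)=3640 g(15,5)=2548 g(15,7)=1260 g(15,9)=440 g(15,11)=104 g(15,13)=15 g(15,15)=1
t=16: g(16,0)=4862 g(16,2)=7072 g(16,4)=6188 g(16,6)=3808 g(16,8)=1700 g(16,10)=544 g(16,12)=119 g(16,14)=16 g(16,16)=1
t=17: g(17,-1)=4862 g(17,1)=11934 g(17,3)=13260 g(17,5)=9996 g(17,7)=5508 g(17,9)=2244 g(17,11)=663 g(17,13)=135 g(17,15)=17 g(17,17)=1
t=18: g(18,0)=16796 g(18,2)=25194 g(18,4)=23256 g(18,6)=15504 g(18,8)=7752 g(18,10)=2907 g(18,12)=798 g(18,14)=152 g(18,16)=18 g(18,18)=1
t=19: g(19,-1)=16796 g(19,1)=41990 g(19,3)=48450 g(19,5)=38760 g(19,7)=23256 g(19,9)=10659 g(19,11)=3705 g(19,13)=950 g(19,15)=170 g(19,17)=19 g(19,19)=1
t=20: g(20,0)=58786 g(20,2)=90440 g(20,4)=87210 g(20,6)=62016 g(20,8)=33915 g(20,10)=14364 g(20,12)=4655 g(20,14)=1120 g(20,16)=189 g(20,18)=20 g(20,20)=1
t=21: g(21,-1)=58786 g(21,1)=149226 g(21,3)=177650 g(21,5)=149226 g(21,7)=95931 g(21,9)=48279 g(21,11)=19019 g(21,13)=5775 g(21,15)=1309 g(21,17)=209 g(21,19)=21 g(21,21)=1
Paths never hitting -2: Σ_s g(21,s) = 705432
Paths hitting -2: 2^21 - 705432 = 1391720
P = 1391720/2097152 = 173965/262144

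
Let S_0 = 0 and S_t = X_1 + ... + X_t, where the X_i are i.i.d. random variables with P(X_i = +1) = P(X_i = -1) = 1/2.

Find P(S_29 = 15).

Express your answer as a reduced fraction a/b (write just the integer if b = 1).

To reach position 15 after 29 steps: need 22 steps of +1 and 7 of -1.
Favorable paths: C(29,22) = 1560780
Total paths: 2^29 = 536870912
P = 1560780/536870912 = 390195/134217728

Answer: 390195/134217728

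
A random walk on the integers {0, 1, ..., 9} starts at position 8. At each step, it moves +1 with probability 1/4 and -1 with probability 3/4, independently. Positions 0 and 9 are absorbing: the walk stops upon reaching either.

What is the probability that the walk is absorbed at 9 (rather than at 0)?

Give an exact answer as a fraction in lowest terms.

Answer: 3280/9841

Derivation:
Biased walk: p = 1/4, q = 3/4, r = q/p = 3
Gambler's ruin: P(hit 9 before 0 | start at 8) = (1 - r^a)/(1 - r^N)
r^8 = 6561; r^9 = 19683
P = (1 - 6561) / (1 - 19683) = -6560 / -19682 = 3280/9841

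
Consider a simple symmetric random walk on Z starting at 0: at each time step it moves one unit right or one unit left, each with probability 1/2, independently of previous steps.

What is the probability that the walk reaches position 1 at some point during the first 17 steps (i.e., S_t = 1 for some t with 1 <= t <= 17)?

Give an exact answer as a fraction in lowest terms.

Answer: 53381/65536

Derivation:
Count via complement. Let g(t,s) = #length-t paths at position s with S_1..S_t all ≠ 1.
g(t,s) = g(t-1,s-1) + g(t-1,s+1) for s ≠ 1; g(t,1) = 0.
t=0: g(0,0)=1
t=1: g(1,-1)=1
t=2: g(2,-2)=1 g(2,0)=1
t=3: g(3,-3)=1 g(3,-1)=2
t=4: g(4,-4)=1 g(4,-2)=3 g(4,0)=2
t=5: g(5,-5)=1 g(5,-3)=4 g(5,-1)=5
t=6: g(6,-6)=1 g(6,-4)=5 g(6,-2)=9 g(6,0)=5
t=7: g(7,-7)=1 g(7,-5)=6 g(7,-3)=14 g(7,-1)=14
t=8: g(8,-8)=1 g(8,-6)=7 g(8,-4)=20 g(8,-2)=28 g(8,0)=14
t=9: g(9,-9)=1 g(9,-7)=8 g(9,-5)=27 g(9,-3)=48 g(9,-1)=42
t=10: g(10,-10)=1 g(10,-8)=9 g(10,-6)=35 g(10,-4)=75 g(10,-2)=90 g(10,0)=42
t=11: g(11,-11)=1 g(11,-9)=10 g(11,-7)=44 g(11,-5)=110 g(11,-3)=165 g(11,-1)=132
t=12: g(12,-12)=1 g(12,-10)=11 g(12,-8)=54 g(12,-6)=154 g(12,-4)=275 g(12,-2)=297 g(12,0)=132
t=13: g(13,-13)=1 g(13,-11)=12 g(13,-9)=65 g(13,-7)=208 g(13,-5)=429 g(13,-3)=572 g(13,-1)=429
t=14: g(14,-14)=1 g(14,-12)=13 g(14,-10)=77 g(14,-8)=273 g(14,-6)=637 g(14,-4)=1001 g(14,-2)=1001 g(14,0)=429
t=15: g(15,-15)=1 g(15,-13)=14 g(15,-11)=90 g(15,-9)=350 g(15,-7)=910 g(15,-5)=1638 g(15,-3)=2002 g(15,-1)=1430
t=16: g(16,-16)=1 g(16,-14)=15 g(16,-12)=104 g(16,-10)=440 g(16,-8)=1260 g(16,-6)=2548 g(16,-4)=3640 g(16,-2)=3432 g(16,0)=1430
t=17: g(17,-17)=1 g(17,-15)=16 g(17,-13)=119 g(17,-11)=544 g(17,-9)=1700 g(17,-7)=3808 g(17,-5)=6188 g(17,-3)=7072 g(17,-1)=4862
Paths never hitting 1: Σ_s g(17,s) = 24310
Paths hitting 1: 2^17 - 24310 = 106762
P = 106762/131072 = 53381/65536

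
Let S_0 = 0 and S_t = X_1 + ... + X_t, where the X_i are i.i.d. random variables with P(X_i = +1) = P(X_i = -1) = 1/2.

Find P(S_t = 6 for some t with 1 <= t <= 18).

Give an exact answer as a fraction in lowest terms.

Count via complement. Let g(t,s) = #length-t paths at position s with S_1..S_t all ≠ 6.
g(t,s) = g(t-1,s-1) + g(t-1,s+1) for s ≠ 6; g(t,6) = 0.
t=0: g(0,0)=1
t=1: g(1,-1)=1 g(1,1)=1
t=2: g(2,-2)=1 g(2,0)=2 g(2,2)=1
t=3: g(3,-3)=1 g(3,-1)=3 g(3,1)=3 g(3,3)=1
t=4: g(4,-4)=1 g(4,-2)=4 g(4,0)=6 g(4,2)=4 g(4,4)=1
t=5: g(5,-5)=1 g(5,-3)=5 g(5,-1)=10 g(5,1)=10 g(5,3)=5 g(5,5)=1
t=6: g(6,-6)=1 g(6,-4)=6 g(6,-2)=15 g(6,0)=20 g(6,2)=15 g(6,4)=6
t=7: g(7,-7)=1 g(7,-5)=7 g(7,-3)=21 g(7,-1)=35 g(7,1)=35 g(7,3)=21 g(7,5)=6
t=8: g(8,-8)=1 g(8,-6)=8 g(8,-4)=28 g(8,-2)=56 g(8,0)=70 g(8,2)=56 g(8,4)=27
t=9: g(9,-9)=1 g(9,-7)=9 g(9,-5)=36 g(9,-3)=84 g(9,-1)=126 g(9,1)=126 g(9,3)=83 g(9,5)=27
t=10: g(10,-10)=1 g(10,-8)=10 g(10,-6)=45 g(10,-4)=120 g(10,-2)=210 g(10,0)=252 g(10,2)=209 g(10,4)=110
t=11: g(11,-11)=1 g(11,-9)=11 g(11,-7)=55 g(11,-5)=165 g(11,-3)=330 g(11,-1)=462 g(11,1)=461 g(11,3)=319 g(11,5)=110
t=12: g(12,-12)=1 g(12,-10)=12 g(12,-8)=66 g(12,-6)=220 g(12,-4)=495 g(12,-2)=792 g(12,0)=923 g(12,2)=780 g(12,4)=429
t=13: g(13,-13)=1 g(13,-11)=13 g(13,-9)=78 g(13,-7)=286 g(13,-5)=715 g(13,-3)=1287 g(13,-1)=1715 g(13,1)=1703 g(13,3)=1209 g(13,5)=429
t=14: g(14,-14)=1 g(14,-12)=14 g(14,-10)=91 g(14,-8)=364 g(14,-6)=1001 g(14,-4)=2002 g(14,-2)=3002 g(14,0)=3418 g(14,2)=2912 g(14,4)=1638
t=15: g(15,-15)=1 g(15,-13)=15 g(15,-11)=105 g(15,-9)=455 g(15,-7)=1365 g(15,-5)=3003 g(15,-3)=5004 g(15,-1)=6420 g(15,1)=6330 g(15,3)=4550 g(15,5)=1638
t=16: g(16,-16)=1 g(16,-14)=16 g(16,-12)=120 g(16,-10)=560 g(16,-8)=1820 g(16,-6)=4368 g(16,-4)=8007 g(16,-2)=11424 g(16,0)=12750 g(16,2)=10880 g(16,4)=6188
t=17: g(17,-17)=1 g(17,-15)=17 g(17,-13)=136 g(17,-11)=680 g(17,-9)=2380 g(17,-7)=6188 g(17,-5)=12375 g(17,-3)=19431 g(17,-1)=24174 g(17,1)=23630 g(17,3)=17068 g(17,5)=6188
t=18: g(18,-18)=1 g(18,-16)=18 g(18,-14)=153 g(18,-12)=816 g(18,-10)=3060 g(18,-8)=8568 g(18,-6)=18563 g(18,-4)=31806 g(18,-2)=43605 g(18,0)=47804 g(18,2)=40698 g(18,4)=23256
Paths never hitting 6: Σ_s g(18,s) = 218348
Paths hitting 6: 2^18 - 218348 = 43796
P = 43796/262144 = 10949/65536

Answer: 10949/65536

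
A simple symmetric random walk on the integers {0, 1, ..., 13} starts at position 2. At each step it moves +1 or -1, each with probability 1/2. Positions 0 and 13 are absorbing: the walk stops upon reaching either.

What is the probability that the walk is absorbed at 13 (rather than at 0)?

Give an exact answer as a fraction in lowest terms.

Answer: 2/13

Derivation:
Symmetric walk (p = 1/2): the harmonic-function argument gives P(hit 13 before 0 | start at 2) = a/N.
P = 2/13 = 2/13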